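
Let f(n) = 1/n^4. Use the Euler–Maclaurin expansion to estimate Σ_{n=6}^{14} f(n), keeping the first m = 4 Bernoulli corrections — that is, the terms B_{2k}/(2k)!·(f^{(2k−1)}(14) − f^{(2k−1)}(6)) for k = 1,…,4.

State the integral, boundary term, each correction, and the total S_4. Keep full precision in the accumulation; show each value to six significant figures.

S_4 ≈ 0.00186222

Integral: ∫_6^14 1/x^4 dx = 0.00142173.
½[f(6) + f(14)] = ½[0.000771605 + 2.60308e-05] = 0.000398818.
So far: 0.00182055.
Order-1 term: 1/12 · (-7.43738e-06 − (-0.000514403)) = 4.22472e-05.
After k=1: 0.00186280.
Order-2 term: −1/720 · (-1.13837e-06 − (-0.000428669)) = -5.93793e-07.
After k=2: 0.00186220.
Order-3 term: 1/30240 · (-3.25250e-07 − (-0.000666819)) = 2.20401e-08.
After k=3: 0.00186223.
Order-4 term: −1/1209600 · (-1.49349e-07 − (-0.00166705)) = -1.37806e-09.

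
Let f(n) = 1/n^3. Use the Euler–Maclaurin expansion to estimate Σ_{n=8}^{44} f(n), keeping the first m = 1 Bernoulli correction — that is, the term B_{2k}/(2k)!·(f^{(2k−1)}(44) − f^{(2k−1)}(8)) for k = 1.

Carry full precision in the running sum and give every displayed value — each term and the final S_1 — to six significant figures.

S_1 ≈ 0.00859764

The integral term ∫_8^44 1/x^3 dx = 0.00755424.
Endpoint term: (f(8) + f(44))/2 = (0.00195312 + 1.17393e-05)/2 = 0.000982432.
Running total after boundary: 0.00853667.
k=1: B_{2}/(2)! × [f^{(1)}(44) − f^{(1)}(8)] = 1/12 × (-8.00406e-07 − (-0.000732422)) = 6.09685e-05.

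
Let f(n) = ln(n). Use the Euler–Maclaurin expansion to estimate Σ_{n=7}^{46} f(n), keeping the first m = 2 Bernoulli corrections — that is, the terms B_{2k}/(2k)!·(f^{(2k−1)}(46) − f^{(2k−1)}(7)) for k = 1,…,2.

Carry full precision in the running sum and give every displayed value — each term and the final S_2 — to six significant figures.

∫_7^46 ln(x) dx evaluates to 123.496.
Endpoint term: (f(7) + f(46))/2 = (1.94591 + 3.82864)/2 = 2.88728.
Integral + boundary = 126.383.
Correction k=1: B_{2}/2! · (f^{(1)}(46) − f^{(1)}(7)) = 1/12 · (0.0217391 − 0.142857) = -0.0100932.
Running total after k=1: 126.373.
Correction k=2: B_{4}/4! · (f^{(3)}(46) − f^{(3)}(7)) = −1/720 · (2.05474e-05 − 0.00583090) = 8.06994e-06.

S_2 ≈ 126.373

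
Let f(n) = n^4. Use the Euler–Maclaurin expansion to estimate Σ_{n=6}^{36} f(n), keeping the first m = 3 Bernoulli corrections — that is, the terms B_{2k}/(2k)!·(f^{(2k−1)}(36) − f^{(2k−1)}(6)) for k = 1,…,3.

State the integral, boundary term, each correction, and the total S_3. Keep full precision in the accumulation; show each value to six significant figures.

S_3 ≈ 1.29476e+07

The integral term ∫_6^36 x^4 dx = 1.20917e+07.
½[f(6) + f(36)] = ½[1296.00 + 1.67962e+06] = 840456.
So far: 1.29321e+07.
Correction k=1: B_{2}/2! · (f^{(1)}(36) − f^{(1)}(6)) = 1/12 · (186624 − 864.000) = 15480.0.
Running total after k=1: 1.29476e+07.
Correction k=2: B_{4}/4! · (f^{(3)}(36) − f^{(3)}(6)) = −1/720 · (864.000 − 144.000) = -1.00000.
Running total after k=2: 1.29476e+07.
Correction k=3: B_{6}/6! · (f^{(5)}(36) − f^{(5)}(6)) = 1/30240 · (0.00000 − 0.00000) = 0.00000.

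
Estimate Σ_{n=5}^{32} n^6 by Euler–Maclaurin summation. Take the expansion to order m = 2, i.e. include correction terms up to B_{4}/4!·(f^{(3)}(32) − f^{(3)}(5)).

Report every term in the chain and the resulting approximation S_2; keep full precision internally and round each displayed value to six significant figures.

S_2 ≈ 5.46217e+09

∫_5^32 x^6 dx evaluates to 4.90852e+09.
½[f(5) + f(32)] = ½[15625.0 + 1.07374e+09] = 5.36879e+08.
Running total after boundary: 5.44540e+09.
Correction k=1: B_{2}/2! · (f^{(1)}(32) − f^{(1)}(5)) = 1/12 · (2.01327e+08 − 18750.0) = 1.67757e+07.
After k=1: 5.46218e+09.
Correction k=2: B_{4}/4! · (f^{(3)}(32) − f^{(3)}(5)) = −1/720 · (3.93216e+06 − 15000.0) = -5440.50.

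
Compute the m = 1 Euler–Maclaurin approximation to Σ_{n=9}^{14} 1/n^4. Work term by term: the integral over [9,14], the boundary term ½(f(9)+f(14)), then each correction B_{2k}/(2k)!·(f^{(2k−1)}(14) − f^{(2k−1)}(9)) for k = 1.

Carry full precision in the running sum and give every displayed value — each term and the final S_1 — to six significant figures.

∫_9^14 1/x^4 dx evaluates to 0.000335770.
½[f(9) + f(14)] = ½[0.000152416 + 2.60308e-05] = 8.92233e-05.
Running total after boundary: 0.000424994.
Order-1 term: 1/12 · (-7.43738e-06 − (-6.77404e-05)) = 5.02525e-06.

S_1 ≈ 0.000430019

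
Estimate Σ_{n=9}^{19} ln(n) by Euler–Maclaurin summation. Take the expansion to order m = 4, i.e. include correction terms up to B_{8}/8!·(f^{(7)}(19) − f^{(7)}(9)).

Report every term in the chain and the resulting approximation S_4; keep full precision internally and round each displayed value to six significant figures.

Integral: ∫_9^19 ln(x) dx = 26.1693.
Boundary: ½(f(9) + f(19)) = ½(2.19722 + 2.94444) = 2.57083.
Integral + boundary = 28.7402.
Correction k=1: B_{2}/2! · (f^{(1)}(19) − f^{(1)}(9)) = 1/12 · (0.0526316 − 0.111111) = -0.00487329.
Partial sum through k=1: 28.7353.
Correction k=2: B_{4}/4! · (f^{(3)}(19) − f^{(3)}(9)) = −1/720 · (0.000291588 − 0.00274348) = 3.40541e-06.
Partial sum through k=2: 28.7353.
Correction k=3: B_{6}/6! · (f^{(5)}(19) − f^{(5)}(9)) = 1/30240 · (9.69267e-06 − 0.000406442) = -1.31200e-08.
Partial sum through k=3: 28.7353.
Correction k=4: B_{8}/8! · (f^{(7)}(19) − f^{(7)}(9)) = −1/1209600 · (8.05485e-07 − 0.000150534) = 1.23784e-10.

S_4 ≈ 28.7353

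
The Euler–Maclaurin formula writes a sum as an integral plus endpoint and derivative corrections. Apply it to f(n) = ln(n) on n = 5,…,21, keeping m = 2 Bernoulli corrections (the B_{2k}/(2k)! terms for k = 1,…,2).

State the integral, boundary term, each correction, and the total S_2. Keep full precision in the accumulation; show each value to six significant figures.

The integral term ∫_5^21 ln(x) dx = 39.8878.
Endpoint term: (f(5) + f(21))/2 = (1.60944 + 3.04452)/2 = 2.32698.
Running total after boundary: 42.2148.
Correction k=1: B_{2}/2! · (f^{(1)}(21) − f^{(1)}(5)) = 1/12 · (0.0476190 − 0.200000) = -0.0126984.
Running total after k=1: 42.2021.
Correction k=2: B_{4}/4! · (f^{(3)}(21) − f^{(3)}(5)) = −1/720 · (0.000215959 − 0.0160000) = 2.19223e-05.

S_2 ≈ 42.2021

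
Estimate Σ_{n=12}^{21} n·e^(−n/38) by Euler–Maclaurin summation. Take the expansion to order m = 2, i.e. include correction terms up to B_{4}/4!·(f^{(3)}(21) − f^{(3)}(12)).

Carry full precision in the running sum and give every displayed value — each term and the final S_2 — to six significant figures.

Integral: ∫_12^21 x·e^(−x/38) dx = 95.3827.
Endpoint term: (f(12) + f(21))/2 = (8.75056 + 12.0841)/2 = 10.4173.
Integral + boundary = 105.800.
Order-1 term: 1/12 · (0.257431 − 0.498935) = -0.0201254.
Running total after k=1: 105.780.
Order-2 term: −1/720 · (0.000975275 − 0.00135551) = 5.28108e-07.

S_2 ≈ 105.780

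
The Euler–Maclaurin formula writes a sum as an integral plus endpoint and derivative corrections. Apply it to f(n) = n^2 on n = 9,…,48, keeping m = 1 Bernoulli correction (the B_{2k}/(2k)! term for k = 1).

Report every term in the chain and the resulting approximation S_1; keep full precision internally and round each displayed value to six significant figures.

S_1 ≈ 37820.0

∫_9^48 x^2 dx evaluates to 36621.0.
½[f(9) + f(48)] = ½[81.0000 + 2304.00] = 1192.50.
So far: 37813.5.
k=1: B_{2}/(2)! × [f^{(1)}(48) − f^{(1)}(9)] = 1/12 × (96.0000 − 18.0000) = 6.50000.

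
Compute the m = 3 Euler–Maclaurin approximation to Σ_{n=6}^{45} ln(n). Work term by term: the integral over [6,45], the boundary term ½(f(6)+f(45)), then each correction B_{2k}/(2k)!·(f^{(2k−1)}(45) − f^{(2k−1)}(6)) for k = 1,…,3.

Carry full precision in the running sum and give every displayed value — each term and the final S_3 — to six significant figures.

S_3 ≈ 124.336

∫_6^45 ln(x) dx evaluates to 121.549.
Endpoint term: (f(6) + f(45))/2 = (1.79176 + 3.80666)/2 = 2.79921.
Integral + boundary = 124.348.
k=1: B_{2}/(2)! × [f^{(1)}(45) − f^{(1)}(6)] = 1/12 × (0.0222222 − 0.166667) = -0.0120370.
After k=1: 124.336.
k=2: B_{4}/(4)! × [f^{(3)}(45) − f^{(3)}(6)] = −1/720 × (2.19479e-05 − 0.00925926) = 1.28296e-05.
After k=2: 124.336.
k=3: B_{6}/(6)! × [f^{(5)}(45) − f^{(5)}(6)] = 1/30240 × (1.30061e-07 − 0.00308642) = -1.02060e-07.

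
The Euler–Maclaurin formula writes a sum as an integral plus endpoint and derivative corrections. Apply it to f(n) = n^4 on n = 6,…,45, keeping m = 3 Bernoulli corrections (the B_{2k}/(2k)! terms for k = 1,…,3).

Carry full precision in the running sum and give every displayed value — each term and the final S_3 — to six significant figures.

S_3 ≈ 3.89853e+07

∫_6^45 x^4 dx evaluates to 3.69041e+07.
Boundary: ½(f(6) + f(45)) = ½(1296.00 + 4.10062e+06) = 2.05096e+06.
So far: 3.89550e+07.
Correction k=1: B_{2}/2! · (f^{(1)}(45) − f^{(1)}(6)) = 1/12 · (364500 − 864.000) = 30303.0.
Running total after k=1: 3.89853e+07.
Correction k=2: B_{4}/4! · (f^{(3)}(45) − f^{(3)}(6)) = −1/720 · (1080.00 − 144.000) = -1.30000.
Running total after k=2: 3.89853e+07.
Correction k=3: B_{6}/6! · (f^{(5)}(45) − f^{(5)}(6)) = 1/30240 · (0.00000 − 0.00000) = 0.00000.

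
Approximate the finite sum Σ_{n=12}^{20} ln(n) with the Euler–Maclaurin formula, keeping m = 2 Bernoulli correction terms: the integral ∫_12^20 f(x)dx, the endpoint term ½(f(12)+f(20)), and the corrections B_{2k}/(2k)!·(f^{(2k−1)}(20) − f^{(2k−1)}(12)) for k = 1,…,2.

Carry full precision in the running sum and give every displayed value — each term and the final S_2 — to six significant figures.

S_2 ≈ 24.8333

∫_12^20 ln(x) dx evaluates to 22.0958.
½[f(12) + f(20)] = ½[2.48491 + 2.99573] = 2.74032.
So far: 24.8361.
k=1: B_{2}/(2)! × [f^{(1)}(20) − f^{(1)}(12)] = 1/12 × (0.0500000 − 0.0833333) = -0.00277778.
Running total after k=1: 24.8333.
k=2: B_{4}/(4)! × [f^{(3)}(20) − f^{(3)}(12)] = −1/720 × (0.000250000 − 0.00115741) = 1.26029e-06.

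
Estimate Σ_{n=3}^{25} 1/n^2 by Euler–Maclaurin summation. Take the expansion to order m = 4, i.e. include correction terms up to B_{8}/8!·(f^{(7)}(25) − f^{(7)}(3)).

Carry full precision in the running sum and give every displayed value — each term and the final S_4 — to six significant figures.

S_4 ≈ 0.355723

The integral term ∫_3^25 1/x^2 dx = 0.293333.
Endpoint term: (f(3) + f(25))/2 = (0.111111 + 0.00160000)/2 = 0.0563556.
Integral + boundary = 0.349689.
k=1: B_{2}/(2)! × [f^{(1)}(25) − f^{(1)}(3)] = 1/12 × (-0.000128000 − (-0.0740741)) = 0.00616217.
Running total after k=1: 0.355851.
k=2: B_{4}/(4)! × [f^{(3)}(25) − f^{(3)}(3)] = −1/720 × (-2.45760e-06 − (-0.0987654)) = -0.000137171.
Running total after k=2: 0.355714.
k=3: B_{6}/(6)! × [f^{(5)}(25) − f^{(5)}(3)] = 1/30240 × (-1.17965e-07 − (-0.329218)) = 1.08868e-05.
Running total after k=3: 0.355725.
k=4: B_{8}/(8)! × [f^{(7)}(25) − f^{(7)}(3)] = −1/1209600 × (-1.05696e-08 − (-2.04847)) = -1.69351e-06.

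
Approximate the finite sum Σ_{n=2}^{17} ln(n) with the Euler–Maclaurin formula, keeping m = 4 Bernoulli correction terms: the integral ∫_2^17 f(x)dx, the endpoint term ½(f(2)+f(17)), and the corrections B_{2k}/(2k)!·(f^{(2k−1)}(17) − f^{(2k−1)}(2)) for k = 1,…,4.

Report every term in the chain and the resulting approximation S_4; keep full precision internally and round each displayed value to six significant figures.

S_4 ≈ 33.5051

∫_2^17 ln(x) dx evaluates to 31.7783.
½[f(2) + f(17)] = ½[0.693147 + 2.83321] = 1.76318.
Integral + boundary = 33.5415.
Order-1 term: 1/12 · (0.0588235 − 0.500000) = -0.0367647.
Running total after k=1: 33.5047.
Order-2 term: −1/720 · (0.000407083 − 0.250000) = 0.000346657.
Running total after k=2: 33.5051.
Order-3 term: 1/30240 · (1.69031e-05 − 0.750000) = -2.48010e-05.
Running total after k=3: 33.5051.
Order-4 term: −1/1209600 · (1.75465e-06 − 5.62500) = 4.65030e-06.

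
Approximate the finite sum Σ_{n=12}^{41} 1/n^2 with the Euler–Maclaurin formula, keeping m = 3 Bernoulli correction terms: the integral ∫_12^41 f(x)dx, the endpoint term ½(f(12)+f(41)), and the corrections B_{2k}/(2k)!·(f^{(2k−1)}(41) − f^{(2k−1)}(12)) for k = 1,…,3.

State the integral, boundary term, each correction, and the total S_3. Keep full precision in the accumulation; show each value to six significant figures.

∫_12^41 1/x^2 dx evaluates to 0.0589431.
Endpoint term: (f(12) + f(41))/2 = (0.00694444 + 0.000594884)/2 = 0.00376966.
So far: 0.0627128.
k=1: B_{2}/(2)! × [f^{(1)}(41) − f^{(1)}(12)] = 1/12 × (-2.90187e-05 − (-0.00115741)) = 9.40324e-05.
After k=1: 0.0628068.
k=2: B_{4}/(4)! × [f^{(3)}(41) − f^{(3)}(12)] = −1/720 × (-2.07153e-07 − (-9.64506e-05)) = -1.33671e-07.
After k=2: 0.0628067.
k=3: B_{6}/(6)! × [f^{(5)}(41) − f^{(5)}(12)] = 1/30240 × (-3.69697e-09 − (-2.00939e-05)) = 6.64358e-10.

S_3 ≈ 0.0628067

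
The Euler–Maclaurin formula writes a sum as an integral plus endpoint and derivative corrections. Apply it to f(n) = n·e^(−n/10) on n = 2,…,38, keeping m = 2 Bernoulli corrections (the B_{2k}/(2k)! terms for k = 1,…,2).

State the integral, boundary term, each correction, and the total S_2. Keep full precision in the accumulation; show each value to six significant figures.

Integral: ∫_2^38 x·e^(−x/10) dx = 87.5097.
Endpoint term: (f(2) + f(38))/2 = (1.63746 + 0.850089)/2 = 1.24378.
Integral + boundary = 88.7535.
Correction k=1: B_{2}/2! · (f^{(1)}(38) − f^{(1)}(2)) = 1/12 · (-0.0626382 − 0.654985) = -0.0598019.
Running total after k=1: 88.6937.
Correction k=2: B_{4}/4! · (f^{(3)}(38) − f^{(3)}(2)) = −1/720 · (-0.000178966 − 0.0229245) = 3.20881e-05.

S_2 ≈ 88.6937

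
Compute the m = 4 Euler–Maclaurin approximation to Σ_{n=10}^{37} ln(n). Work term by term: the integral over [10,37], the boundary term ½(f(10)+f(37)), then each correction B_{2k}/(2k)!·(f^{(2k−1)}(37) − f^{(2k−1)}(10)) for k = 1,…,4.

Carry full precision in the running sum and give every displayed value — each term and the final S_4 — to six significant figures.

The integral term ∫_10^37 ln(x) dx = 83.5781.
Endpoint term: (f(10) + f(37))/2 = (2.30259 + 3.61092)/2 = 2.95675.
Integral + boundary = 86.5349.
k=1: B_{2}/(2)! × [f^{(1)}(37) − f^{(1)}(10)] = 1/12 × (0.0270270 − 0.100000) = -0.00608108.
After k=1: 86.5288.
k=2: B_{4}/(4)! × [f^{(3)}(37) − f^{(3)}(10)] = −1/720 × (3.94843e-05 − 0.00200000) = 2.72294e-06.
After k=2: 86.5288.
k=3: B_{6}/(6)! × [f^{(5)}(37) − f^{(5)}(10)] = 1/30240 × (3.46101e-07 − 0.000240000) = -7.92506e-09.
After k=3: 86.5288.
k=4: B_{8}/(8)! × [f^{(7)}(37) − f^{(7)}(10)] = −1/1209600 × (7.58439e-09 − 7.20000e-05) = 5.95175e-11.

S_4 ≈ 86.5288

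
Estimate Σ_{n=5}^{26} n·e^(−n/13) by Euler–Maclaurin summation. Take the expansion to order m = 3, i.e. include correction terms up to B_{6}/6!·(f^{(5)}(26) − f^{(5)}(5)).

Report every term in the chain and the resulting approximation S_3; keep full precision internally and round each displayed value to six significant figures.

The integral term ∫_5^26 x·e^(−x/13) dx = 90.6717.
½[f(5) + f(26)] = ½[3.40356 + 3.51872] = 3.46114.
Running total after boundary: 94.1329.
Correction k=1: B_{2}/2! · (f^{(1)}(26) − f^{(1)}(5)) = 1/12 · (-0.135335 − 0.418900) = -0.0461863.
Partial sum through k=1: 94.0867.
Correction k=2: B_{4}/4! · (f^{(3)}(26) − f^{(3)}(5)) = −1/720 · (0.000800800 − 0.0105345) = 1.35190e-05.
Partial sum through k=2: 94.0867.
Correction k=3: B_{6}/6! · (f^{(5)}(26) − f^{(5)}(5)) = 1/30240 · (1.42154e-05 − 0.000110001) = -3.16753e-09.

S_3 ≈ 94.0867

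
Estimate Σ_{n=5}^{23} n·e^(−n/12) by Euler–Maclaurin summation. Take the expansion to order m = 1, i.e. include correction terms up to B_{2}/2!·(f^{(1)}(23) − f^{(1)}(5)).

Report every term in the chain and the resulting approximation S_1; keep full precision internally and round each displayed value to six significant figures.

S_1 ≈ 76.0010

Integral: ∫_5^23 x·e^(−x/12) dx = 72.7046.
Boundary: ½(f(5) + f(23)) = ½(3.29620 + 3.38322) = 3.33971.
Integral + boundary = 76.0443.
Order-1 term: 1/12 · (-0.134838 − 0.384557) = -0.0432830.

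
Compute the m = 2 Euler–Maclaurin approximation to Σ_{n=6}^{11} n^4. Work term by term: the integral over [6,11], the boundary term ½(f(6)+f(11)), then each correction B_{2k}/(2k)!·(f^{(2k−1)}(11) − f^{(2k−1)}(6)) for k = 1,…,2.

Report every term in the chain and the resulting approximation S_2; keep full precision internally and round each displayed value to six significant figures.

Integral: ∫_6^11 x^4 dx = 30655.0.
½[f(6) + f(11)] = ½[1296.00 + 14641.0] = 7968.50.
Running total after boundary: 38623.5.
Order-1 term: 1/12 · (5324.00 − 864.000) = 371.667.
After k=1: 38995.2.
Order-2 term: −1/720 · (264.000 − 144.000) = -0.166667.

S_2 ≈ 38995.0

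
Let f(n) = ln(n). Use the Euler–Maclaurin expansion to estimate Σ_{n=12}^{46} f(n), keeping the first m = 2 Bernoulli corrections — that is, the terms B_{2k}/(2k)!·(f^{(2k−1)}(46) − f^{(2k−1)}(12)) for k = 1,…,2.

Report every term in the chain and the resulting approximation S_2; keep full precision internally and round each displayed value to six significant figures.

Integral: ∫_12^46 ln(x) dx = 112.299.
½[f(12) + f(46)] = ½[2.48491 + 3.82864] = 3.15677.
Running total after boundary: 115.455.
k=1: B_{2}/(2)! × [f^{(1)}(46) − f^{(1)}(12)] = 1/12 × (0.0217391 − 0.0833333) = -0.00513285.
Running total after k=1: 115.450.
k=2: B_{4}/(4)! × [f^{(3)}(46) − f^{(3)}(12)] = −1/720 × (2.05474e-05 − 0.00115741) = 1.57897e-06.

S_2 ≈ 115.450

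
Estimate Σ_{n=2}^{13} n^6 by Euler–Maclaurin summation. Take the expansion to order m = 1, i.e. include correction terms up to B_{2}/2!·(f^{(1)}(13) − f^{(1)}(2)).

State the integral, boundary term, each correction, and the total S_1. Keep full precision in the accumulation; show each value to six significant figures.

S_1 ≈ 1.15631e+07

The integral term ∫_2^13 x^6 dx = 8.96406e+06.
½[f(2) + f(13)] = ½[64.0000 + 4.82681e+06] = 2.41344e+06.
Integral + boundary = 1.13775e+07.
k=1: B_{2}/(2)! × [f^{(1)}(13) − f^{(1)}(2)] = 1/12 × (2.22776e+06 − 192.000) = 185630.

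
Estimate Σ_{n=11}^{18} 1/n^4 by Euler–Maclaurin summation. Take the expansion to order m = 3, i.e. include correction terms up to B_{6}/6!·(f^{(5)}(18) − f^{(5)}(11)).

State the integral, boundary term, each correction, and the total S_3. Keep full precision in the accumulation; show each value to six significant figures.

The integral term ∫_11^18 1/x^4 dx = 0.000193282.
Boundary: ½(f(11) + f(18)) = ½(6.83013e-05 + 9.52599e-06) = 3.89137e-05.
So far: 0.000232196.
Order-1 term: 1/12 · (-2.11689e-06 − (-2.48369e-05)) = 1.89333e-06.
Partial sum through k=1: 0.000234089.
Order-2 term: −1/720 · (-1.96008e-07 − (-6.15790e-06)) = -8.28040e-09.
Partial sum through k=2: 0.000234081.
Order-3 term: 1/30240 · (-3.38779e-08 − (-2.84994e-06)) = 9.31236e-11.

S_3 ≈ 0.000234081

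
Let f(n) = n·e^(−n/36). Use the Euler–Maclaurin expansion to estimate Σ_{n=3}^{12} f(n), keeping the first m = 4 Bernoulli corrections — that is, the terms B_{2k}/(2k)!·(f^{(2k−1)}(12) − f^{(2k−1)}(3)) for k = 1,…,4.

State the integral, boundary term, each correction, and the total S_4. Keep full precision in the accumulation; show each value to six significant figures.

The integral term ∫_3^12 x·e^(−x/36) dx = 53.5763.
Boundary: ½(f(3) + f(12)) = ½(2.76013 + 8.59838) = 5.67925.
Running total after boundary: 59.2555.
k=1: B_{2}/(2)! × [f^{(1)}(12) − f^{(1)}(3)] = 1/12 × (0.477688 − 0.843374) = -0.0304739.
After k=1: 59.2250.
k=2: B_{4}/(4)! × [f^{(3)}(12) − f^{(3)}(3)] = −1/720 × (0.00147434 − 0.00207057) = 8.28096e-07.
After k=2: 59.2250.
k=3: B_{6}/(6)! × [f^{(5)}(12) − f^{(5)}(3)] = 1/30240 × (1.99082e-06 − 2.69321e-06) = -2.32271e-11.
After k=3: 59.2250.
k=4: B_{8}/(8)! × [f^{(7)}(12) − f^{(7)}(3)] = −1/1209600 × (2.19447e-09 − 2.92342e-09) = 6.02637e-16.

S_4 ≈ 59.2250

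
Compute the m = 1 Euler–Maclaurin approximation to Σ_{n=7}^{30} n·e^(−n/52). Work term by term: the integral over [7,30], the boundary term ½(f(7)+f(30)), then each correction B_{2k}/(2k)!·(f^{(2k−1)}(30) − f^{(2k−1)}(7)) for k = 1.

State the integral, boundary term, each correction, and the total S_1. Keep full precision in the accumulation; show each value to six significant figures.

∫_7^30 x·e^(−x/52) dx evaluates to 286.828.
½[f(7) + f(30)] = ½[6.11836 + 16.8487] = 11.4835.
Integral + boundary = 298.311.
k=1: B_{2}/(2)! × [f^{(1)}(30) − f^{(1)}(7)] = 1/12 × (0.237610 − 0.756391) = -0.0432318.

S_1 ≈ 298.268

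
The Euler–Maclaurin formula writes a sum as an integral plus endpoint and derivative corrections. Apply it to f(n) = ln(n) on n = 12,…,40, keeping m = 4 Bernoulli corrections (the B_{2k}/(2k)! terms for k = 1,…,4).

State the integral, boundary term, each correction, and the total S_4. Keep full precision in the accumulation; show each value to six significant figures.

The integral term ∫_12^40 ln(x) dx = 89.7363.
Endpoint term: (f(12) + f(40))/2 = (2.48491 + 3.68888)/2 = 3.08689.
So far: 92.8232.
Correction k=1: B_{2}/2! · (f^{(1)}(40) − f^{(1)}(12)) = 1/12 · (0.0250000 − 0.0833333) = -0.00486111.
Running total after k=1: 92.8183.
Correction k=2: B_{4}/4! · (f^{(3)}(40) − f^{(3)}(12)) = −1/720 · (3.12500e-05 − 0.00115741) = 1.56411e-06.
Running total after k=2: 92.8183.
Correction k=3: B_{6}/6! · (f^{(5)}(40) − f^{(5)}(12)) = 1/30240 · (2.34375e-07 − 9.64506e-05) = -3.18175e-09.
Running total after k=3: 92.8183.
Correction k=4: B_{8}/8! · (f^{(7)}(40) − f^{(7)}(12)) = −1/1209600 · (4.39453e-09 − 2.00939e-05) = 1.66084e-11.

S_4 ≈ 92.8183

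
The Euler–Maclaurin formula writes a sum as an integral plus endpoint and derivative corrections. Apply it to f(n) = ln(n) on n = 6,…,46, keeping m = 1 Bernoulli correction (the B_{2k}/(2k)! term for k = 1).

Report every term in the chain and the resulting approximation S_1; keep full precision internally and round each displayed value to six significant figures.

The integral term ∫_6^46 ln(x) dx = 125.367.
Boundary: ½(f(6) + f(46)) = ½(1.79176 + 3.82864) = 2.81020.
So far: 128.177.
Order-1 term: 1/12 · (0.0217391 − 0.166667) = -0.0120773.

S_1 ≈ 128.165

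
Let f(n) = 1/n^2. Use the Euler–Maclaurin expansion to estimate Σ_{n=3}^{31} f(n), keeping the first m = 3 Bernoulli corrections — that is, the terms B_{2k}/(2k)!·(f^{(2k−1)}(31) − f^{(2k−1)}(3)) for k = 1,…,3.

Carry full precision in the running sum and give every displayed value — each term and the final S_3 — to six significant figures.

S_3 ≈ 0.363192

Integral: ∫_3^31 1/x^2 dx = 0.301075.
½[f(3) + f(31)] = ½[0.111111 + 0.00104058] = 0.0560758.
So far: 0.357151.
k=1: B_{2}/(2)! × [f^{(1)}(31) − f^{(1)}(3)] = 1/12 × (-6.71344e-05 − (-0.0740741)) = 0.00616724.
Running total after k=1: 0.363318.
k=2: B_{4}/(4)! × [f^{(3)}(31) − f^{(3)}(3)] = −1/720 × (-8.38306e-07 − (-0.0987654)) = -0.000137173.
Running total after k=2: 0.363181.
k=3: B_{6}/(6)! × [f^{(5)}(31) − f^{(5)}(3)] = 1/30240 × (-2.61698e-08 − (-0.329218)) = 1.08868e-05.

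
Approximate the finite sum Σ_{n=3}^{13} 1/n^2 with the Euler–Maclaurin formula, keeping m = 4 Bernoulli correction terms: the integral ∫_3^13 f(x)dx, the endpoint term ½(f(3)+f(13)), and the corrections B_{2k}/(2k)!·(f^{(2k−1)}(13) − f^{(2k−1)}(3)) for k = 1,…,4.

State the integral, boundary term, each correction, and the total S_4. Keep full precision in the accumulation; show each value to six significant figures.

S_4 ≈ 0.320893

Integral: ∫_3^13 1/x^2 dx = 0.256410.
Endpoint term: (f(3) + f(13))/2 = (0.111111 + 0.00591716)/2 = 0.0585141.
Running total after boundary: 0.314924.
Order-1 term: 1/12 · (-0.000910332 − (-0.0740741)) = 0.00609698.
Partial sum through k=1: 0.321021.
Order-2 term: −1/720 · (-6.46390e-05 − (-0.0987654)) = -0.000137084.
Partial sum through k=2: 0.320884.
Order-3 term: 1/30240 · (-1.14744e-05 − (-0.329218)) = 1.08865e-05.
Partial sum through k=3: 0.320895.
Order-4 term: −1/1209600 · (-3.80216e-06 − (-2.04847)) = -1.69351e-06.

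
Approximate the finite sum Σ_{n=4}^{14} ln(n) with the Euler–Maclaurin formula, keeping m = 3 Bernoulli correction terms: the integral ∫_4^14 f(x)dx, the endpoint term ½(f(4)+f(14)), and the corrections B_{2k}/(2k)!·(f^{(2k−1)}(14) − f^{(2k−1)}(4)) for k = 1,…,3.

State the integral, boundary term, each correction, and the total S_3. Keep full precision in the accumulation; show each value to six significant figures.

S_3 ≈ 23.3995

The integral term ∫_4^14 ln(x) dx = 21.4016.
Endpoint term: (f(4) + f(14))/2 = (1.38629 + 2.63906)/2 = 2.01268.
So far: 23.4143.
Correction k=1: B_{2}/2! · (f^{(1)}(14) − f^{(1)}(4)) = 1/12 · (0.0714286 − 0.250000) = -0.0148810.
After k=1: 23.3994.
Correction k=2: B_{4}/4! · (f^{(3)}(14) − f^{(3)}(4)) = −1/720 · (0.000728863 − 0.0312500) = 4.23905e-05.
After k=2: 23.3995.
Correction k=3: B_{6}/6! · (f^{(5)}(14) − f^{(5)}(4)) = 1/30240 · (4.46243e-05 − 0.0234375) = -7.73574e-07.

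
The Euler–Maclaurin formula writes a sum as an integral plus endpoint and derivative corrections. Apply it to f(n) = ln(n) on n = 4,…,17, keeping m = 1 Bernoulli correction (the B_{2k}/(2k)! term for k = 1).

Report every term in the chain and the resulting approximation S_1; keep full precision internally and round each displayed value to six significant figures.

S_1 ≈ 31.7133

The integral term ∫_4^17 ln(x) dx = 29.6194.
½[f(4) + f(17)] = ½[1.38629 + 2.83321] = 2.10975.
So far: 31.7292.
Correction k=1: B_{2}/2! · (f^{(1)}(17) − f^{(1)}(4)) = 1/12 · (0.0588235 − 0.250000) = -0.0159314.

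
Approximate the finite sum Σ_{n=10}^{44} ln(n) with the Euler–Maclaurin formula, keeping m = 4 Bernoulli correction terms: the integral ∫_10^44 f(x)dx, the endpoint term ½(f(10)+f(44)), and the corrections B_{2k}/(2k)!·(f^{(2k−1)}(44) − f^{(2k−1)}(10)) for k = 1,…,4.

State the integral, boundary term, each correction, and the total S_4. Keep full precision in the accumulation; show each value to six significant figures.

The integral term ∫_10^44 ln(x) dx = 109.478.
Boundary: ½(f(10) + f(44)) = ½(2.30259 + 3.78419) = 3.04339.
Running total after boundary: 112.522.
Order-1 term: 1/12 · (0.0227273 − 0.100000) = -0.00643939.
Partial sum through k=1: 112.515.
Order-2 term: −1/720 · (2.34786e-05 − 0.00200000) = 2.74517e-06.
Partial sum through k=2: 112.515.
Order-3 term: 1/30240 · (1.45528e-07 − 0.000240000) = -7.93170e-09.
Partial sum through k=3: 112.515.
Order-4 term: −1/1209600 · (2.25509e-09 − 7.20000e-05) = 5.95219e-11.

S_4 ≈ 112.515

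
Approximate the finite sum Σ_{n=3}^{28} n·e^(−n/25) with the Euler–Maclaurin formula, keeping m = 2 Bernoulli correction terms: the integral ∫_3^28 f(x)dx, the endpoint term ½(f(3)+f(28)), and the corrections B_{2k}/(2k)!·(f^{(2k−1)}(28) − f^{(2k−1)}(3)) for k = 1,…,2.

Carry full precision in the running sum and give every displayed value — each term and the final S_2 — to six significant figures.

S_2 ≈ 194.354

The integral term ∫_3^28 x·e^(−x/25) dx = 188.524.
Boundary: ½(f(3) + f(28)) = ½(2.66076 + 9.13583) = 5.89830.
So far: 194.422.
Order-1 term: 1/12 · (-0.0391536 − 0.780490) = -0.0683036.
After k=1: 194.354.
Order-2 term: −1/720 · (0.000981450 − 0.00408693) = 4.31317e-06.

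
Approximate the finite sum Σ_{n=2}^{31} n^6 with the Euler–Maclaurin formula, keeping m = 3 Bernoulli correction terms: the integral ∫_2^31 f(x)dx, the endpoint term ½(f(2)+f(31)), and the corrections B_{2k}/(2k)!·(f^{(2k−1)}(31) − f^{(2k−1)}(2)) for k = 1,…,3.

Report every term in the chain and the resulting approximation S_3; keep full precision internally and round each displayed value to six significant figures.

Integral: ∫_2^31 x^6 dx = 3.93037e+09.
Boundary: ½(f(2) + f(31)) = ½(64.0000 + 8.87504e+08) = 4.43752e+08.
Running total after boundary: 4.37413e+09.
Correction k=1: B_{2}/2! · (f^{(1)}(31) − f^{(1)}(2)) = 1/12 · (1.71775e+08 − 192.000) = 1.43146e+07.
Partial sum through k=1: 4.38844e+09.
Correction k=2: B_{4}/4! · (f^{(3)}(31) − f^{(3)}(2)) = −1/720 · (3.57492e+06 − 960.000) = -4963.83.
Partial sum through k=2: 4.38843e+09.
Correction k=3: B_{6}/6! · (f^{(5)}(31) − f^{(5)}(2)) = 1/30240 · (22320.0 − 1440.00) = 0.690476.

S_3 ≈ 4.38843e+09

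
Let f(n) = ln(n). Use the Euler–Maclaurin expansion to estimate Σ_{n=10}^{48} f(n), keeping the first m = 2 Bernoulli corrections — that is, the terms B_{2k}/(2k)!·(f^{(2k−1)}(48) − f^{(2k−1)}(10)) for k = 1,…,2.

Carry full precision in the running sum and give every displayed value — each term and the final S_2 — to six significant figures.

Integral: ∫_10^48 ln(x) dx = 124.792.
Endpoint term: (f(10) + f(48))/2 = (2.30259 + 3.87120)/2 = 3.08689.
So far: 127.879.
Order-1 term: 1/12 · (0.0208333 − 0.100000) = -0.00659722.
Partial sum through k=1: 127.872.
Order-2 term: −1/720 · (1.80845e-05 − 0.00200000) = 2.75266e-06.

S_2 ≈ 127.872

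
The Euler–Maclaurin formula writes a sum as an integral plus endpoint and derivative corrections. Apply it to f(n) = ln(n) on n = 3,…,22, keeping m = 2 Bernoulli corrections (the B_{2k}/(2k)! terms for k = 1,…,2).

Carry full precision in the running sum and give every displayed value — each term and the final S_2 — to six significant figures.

Integral: ∫_3^22 ln(x) dx = 45.7071.
Endpoint term: (f(3) + f(22))/2 = (1.09861 + 3.09104)/2 = 2.09483.
Running total after boundary: 47.8019.
k=1: B_{2}/(2)! × [f^{(1)}(22) − f^{(1)}(3)] = 1/12 × (0.0454545 − 0.333333) = -0.0239899.
After k=1: 47.7779.
k=2: B_{4}/(4)! × [f^{(3)}(22) − f^{(3)}(3)] = −1/720 × (0.000187829 − 0.0740741) = 0.000102620.

S_2 ≈ 47.7780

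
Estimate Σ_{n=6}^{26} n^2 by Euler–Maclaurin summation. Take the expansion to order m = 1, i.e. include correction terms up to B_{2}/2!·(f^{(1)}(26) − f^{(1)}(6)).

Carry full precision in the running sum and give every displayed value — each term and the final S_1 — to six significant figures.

S_1 ≈ 6146.00

Integral: ∫_6^26 x^2 dx = 5786.67.
½[f(6) + f(26)] = ½[36.0000 + 676.000] = 356.000.
So far: 6142.67.
Correction k=1: B_{2}/2! · (f^{(1)}(26) − f^{(1)}(6)) = 1/12 · (52.0000 − 12.0000) = 3.33333.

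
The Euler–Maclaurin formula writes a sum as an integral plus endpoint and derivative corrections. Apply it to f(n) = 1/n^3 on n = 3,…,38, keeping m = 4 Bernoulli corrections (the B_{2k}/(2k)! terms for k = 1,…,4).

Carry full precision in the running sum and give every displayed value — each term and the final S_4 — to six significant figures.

Integral: ∫_3^38 1/x^3 dx = 0.0552093.
Boundary: ½(f(3) + f(38)) = ½(0.0370370 + 1.82242e-05) = 0.0185276.
So far: 0.0737369.
Order-1 term: 1/12 · (-1.43876e-06 − (-0.0370370)) = 0.00308630.
Partial sum through k=1: 0.0768232.
Order-2 term: −1/720 · (-1.99274e-08 − (-0.0823045)) = -0.000114312.
Partial sum through k=2: 0.0767089.
Order-3 term: 1/30240 · (-5.79605e-10 − (-0.384088)) = 1.27013e-05.
Partial sum through k=3: 0.0767216.
Order-4 term: −1/1209600 · (-2.88999e-11 − (-3.07270)) = -2.54026e-06.

S_4 ≈ 0.0767191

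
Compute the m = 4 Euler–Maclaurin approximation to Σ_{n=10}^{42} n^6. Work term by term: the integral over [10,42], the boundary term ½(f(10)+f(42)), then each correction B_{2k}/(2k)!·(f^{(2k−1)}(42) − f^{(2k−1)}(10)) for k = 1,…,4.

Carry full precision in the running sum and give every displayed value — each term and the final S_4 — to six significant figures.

S_4 ≈ 3.57431e+10

The integral term ∫_10^42 x^6 dx = 3.29328e+10.
½[f(10) + f(42)] = ½[1.00000e+06 + 5.48903e+09] = 2.74502e+09.
Running total after boundary: 3.56778e+10.
Correction k=1: B_{2}/2! · (f^{(1)}(42) − f^{(1)}(10)) = 1/12 · (7.84147e+08 − 600000) = 6.52956e+07.
After k=1: 3.57431e+10.
Correction k=2: B_{4}/4! · (f^{(3)}(42) − f^{(3)}(10)) = −1/720 · (8.89056e+06 − 120000) = -12181.3.
After k=2: 3.57431e+10.
Correction k=3: B_{6}/6! · (f^{(5)}(42) − f^{(5)}(10)) = 1/30240 · (30240.0 − 7200.00) = 0.761905.
After k=3: 3.57431e+10.
Correction k=4: B_{8}/8! · (f^{(7)}(42) − f^{(7)}(10)) = −1/1209600 · (0.00000 − 0.00000) = 0.00000.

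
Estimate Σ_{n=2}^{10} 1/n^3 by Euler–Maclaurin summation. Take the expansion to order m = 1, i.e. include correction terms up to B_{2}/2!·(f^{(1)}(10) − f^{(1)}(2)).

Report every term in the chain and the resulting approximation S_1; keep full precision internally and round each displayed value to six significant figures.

S_1 ≈ 0.198600

The integral term ∫_2^10 1/x^3 dx = 0.120000.
Boundary: ½(f(2) + f(10)) = ½(0.125000 + 0.00100000) = 0.0630000.
Running total after boundary: 0.183000.
Correction k=1: B_{2}/2! · (f^{(1)}(10) − f^{(1)}(2)) = 1/12 · (-0.000300000 − (-0.187500)) = 0.0156000.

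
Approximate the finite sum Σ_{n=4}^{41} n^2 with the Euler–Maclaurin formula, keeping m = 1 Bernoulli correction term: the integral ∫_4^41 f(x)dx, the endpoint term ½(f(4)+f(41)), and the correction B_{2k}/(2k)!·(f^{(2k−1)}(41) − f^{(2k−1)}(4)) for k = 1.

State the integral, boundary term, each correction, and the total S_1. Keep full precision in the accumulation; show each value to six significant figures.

Integral: ∫_4^41 x^2 dx = 22952.3.
Boundary: ½(f(4) + f(41)) = ½(16.0000 + 1681.00) = 848.500.
Running total after boundary: 23800.8.
Order-1 term: 1/12 · (82.0000 − 8.00000) = 6.16667.

S_1 ≈ 23807.0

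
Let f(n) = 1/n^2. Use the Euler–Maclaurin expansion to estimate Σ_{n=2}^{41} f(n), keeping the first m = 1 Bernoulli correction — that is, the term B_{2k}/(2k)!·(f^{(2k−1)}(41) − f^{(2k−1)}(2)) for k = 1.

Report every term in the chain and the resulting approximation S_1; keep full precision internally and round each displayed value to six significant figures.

The integral term ∫_2^41 1/x^2 dx = 0.475610.
Boundary: ½(f(2) + f(41)) = ½(0.250000 + 0.000594884) = 0.125297.
Running total after boundary: 0.600907.
Order-1 term: 1/12 · (-2.90187e-05 − (-0.250000)) = 0.0208309.

S_1 ≈ 0.621738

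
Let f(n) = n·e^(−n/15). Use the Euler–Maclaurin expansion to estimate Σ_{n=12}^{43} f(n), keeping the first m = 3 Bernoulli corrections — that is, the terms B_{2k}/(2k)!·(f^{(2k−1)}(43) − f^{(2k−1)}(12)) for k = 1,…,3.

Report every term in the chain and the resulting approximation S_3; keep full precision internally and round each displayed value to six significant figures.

The integral term ∫_12^43 x·e^(−x/15) dx = 132.485.
Endpoint term: (f(12) + f(43))/2 = (5.39195 + 2.44619)/2 = 3.91907.
So far: 136.405.
Order-1 term: 1/12 · (-0.106191 − 0.0898658) = -0.0163381.
Partial sum through k=1: 136.388.
Order-2 term: −1/720 · (3.37115e-05 − 0.00439344) = 6.05518e-06.
Partial sum through k=2: 136.388.
Order-3 term: 1/30240 · (2.39727e-06 − 3.72777e-05) = -1.15345e-09.

S_3 ≈ 136.388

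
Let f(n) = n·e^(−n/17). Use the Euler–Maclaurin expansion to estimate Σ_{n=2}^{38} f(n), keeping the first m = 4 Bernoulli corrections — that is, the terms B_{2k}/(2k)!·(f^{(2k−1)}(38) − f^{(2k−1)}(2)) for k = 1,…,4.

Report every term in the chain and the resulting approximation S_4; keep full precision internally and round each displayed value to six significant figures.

S_4 ≈ 189.987

The integral term ∫_2^38 x·e^(−x/17) dx = 187.142.
½[f(2) + f(38)] = ½[1.77802 + 4.06451] = 2.92126.
So far: 190.063.
Order-1 term: 1/12 · (-0.132128 − 0.784420) = -0.0763790.
Running total after k=1: 189.987.
Order-2 term: −1/720 · (0.000283022 − 0.00886657) = 1.19216e-05.
Running total after k=2: 189.987.
Order-3 term: 1/30240 · (3.54060e-06 − 5.19685e-05) = -1.60145e-09.
Running total after k=3: 189.987.
Order-4 term: −1/1209600 · (2.11138e-08 − 2.53484e-07) = 1.92105e-13.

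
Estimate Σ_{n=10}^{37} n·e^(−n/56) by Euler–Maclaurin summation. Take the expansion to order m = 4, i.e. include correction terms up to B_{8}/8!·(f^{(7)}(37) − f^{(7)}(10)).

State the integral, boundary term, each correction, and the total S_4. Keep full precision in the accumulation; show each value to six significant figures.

∫_10^37 x·e^(−x/56) dx evaluates to 401.732.
Endpoint term: (f(10) + f(37))/2 = (8.36464 + 19.1098)/2 = 13.7372.
So far: 415.470.
k=1: B_{2}/(2)! × [f^{(1)}(37) − f^{(1)}(10)] = 1/12 × (0.175235 − 0.687096) = -0.0426551.
Running total after k=1: 415.427.
k=2: B_{4}/(4)! × [f^{(3)}(37) − f^{(3)}(10)] = −1/720 × (0.000385268 − 0.000752559) = 5.10126e-07.
Running total after k=2: 415.427.
k=3: B_{6}/(6)! × [f^{(5)}(37) − f^{(5)}(10)] = 1/30240 × (2.27888e-07 − 4.10082e-07) = -6.02494e-12.
Running total after k=3: 415.427.
k=4: B_{8}/(8)! × [f^{(7)}(37) − f^{(7)}(10)] = −1/1209600 × (1.06162e-10 − 1.85010e-10) = 6.51853e-17.

S_4 ≈ 415.427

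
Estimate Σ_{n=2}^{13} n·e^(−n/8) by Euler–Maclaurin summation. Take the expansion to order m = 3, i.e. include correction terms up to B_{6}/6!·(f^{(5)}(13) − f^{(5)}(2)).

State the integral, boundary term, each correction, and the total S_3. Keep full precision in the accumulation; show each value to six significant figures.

S_3 ≈ 31.2227

Integral: ∫_2^13 x·e^(−x/8) dx = 29.2229.
½[f(2) + f(13)] = ½[1.55760 + 2.55985] = 2.05873.
Running total after boundary: 31.2816.
Correction k=1: B_{2}/2! · (f^{(1)}(13) − f^{(1)}(2)) = 1/12 · (-0.123070 − 0.584101) = -0.0589309.
Partial sum through k=1: 31.2227.
Correction k=2: B_{4}/4! · (f^{(3)}(13) − f^{(3)}(2)) = −1/720 · (0.00423052 − 0.0334641) = 4.06022e-05.
Partial sum through k=2: 31.2227.
Correction k=3: B_{6}/6! · (f^{(5)}(13) − f^{(5)}(2)) = 1/30240 · (0.000162250 − 0.000903150) = -2.45007e-08.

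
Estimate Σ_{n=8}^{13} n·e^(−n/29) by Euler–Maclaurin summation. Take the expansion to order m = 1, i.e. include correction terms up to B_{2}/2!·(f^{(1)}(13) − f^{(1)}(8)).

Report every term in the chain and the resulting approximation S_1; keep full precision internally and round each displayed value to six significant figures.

S_1 ≈ 43.5183

∫_8^13 x·e^(−x/29) dx evaluates to 36.3473.
½[f(8) + f(13)] = ½[6.07134 + 8.30347] = 7.18741.
So far: 43.5347.
Correction k=1: B_{2}/2! · (f^{(1)}(13) − f^{(1)}(8)) = 1/12 · (0.352402 − 0.549561) = -0.0164299.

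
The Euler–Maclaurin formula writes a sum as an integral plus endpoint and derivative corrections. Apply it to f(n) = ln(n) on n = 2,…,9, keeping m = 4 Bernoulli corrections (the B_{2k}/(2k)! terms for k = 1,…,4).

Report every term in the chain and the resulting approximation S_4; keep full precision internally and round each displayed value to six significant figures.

S_4 ≈ 12.8018

Integral: ∫_2^9 ln(x) dx = 11.3887.
½[f(2) + f(9)] = ½[0.693147 + 2.19722] = 1.44519.
Integral + boundary = 12.8339.
k=1: B_{2}/(2)! × [f^{(1)}(9) − f^{(1)}(2)] = 1/12 × (0.111111 − 0.500000) = -0.0324074.
After k=1: 12.8015.
k=2: B_{4}/(4)! × [f^{(3)}(9) − f^{(3)}(2)] = −1/720 × (0.00274348 − 0.250000) = 0.000343412.
After k=2: 12.8018.
k=3: B_{6}/(6)! × [f^{(5)}(9) − f^{(5)}(2)] = 1/30240 × (0.000406442 − 0.750000) = -2.47881e-05.
After k=3: 12.8018.
k=4: B_{8}/(8)! × [f^{(7)}(9) − f^{(7)}(2)] = −1/1209600 × (0.000150534 − 5.62500) = 4.65017e-06.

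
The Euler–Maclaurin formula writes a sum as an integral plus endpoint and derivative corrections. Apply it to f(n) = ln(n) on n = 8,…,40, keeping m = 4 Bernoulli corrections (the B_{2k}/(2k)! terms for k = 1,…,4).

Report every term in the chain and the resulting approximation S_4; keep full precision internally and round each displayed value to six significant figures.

∫_8^40 ln(x) dx evaluates to 98.9196.
Endpoint term: (f(8) + f(40))/2 = (2.07944 + 3.68888)/2 = 2.88416.
Running total after boundary: 101.804.
Correction k=1: B_{2}/2! · (f^{(1)}(40) − f^{(1)}(8)) = 1/12 · (0.0250000 − 0.125000) = -0.00833333.
Running total after k=1: 101.795.
Correction k=2: B_{4}/4! · (f^{(3)}(40) − f^{(3)}(8)) = −1/720 · (3.12500e-05 − 0.00390625) = 5.38194e-06.
Running total after k=2: 101.795.
Correction k=3: B_{6}/6! · (f^{(5)}(40) − f^{(5)}(8)) = 1/30240 · (2.34375e-07 − 0.000732422) = -2.42125e-08.
Running total after k=3: 101.795.
Correction k=4: B_{8}/8! · (f^{(7)}(40) − f^{(7)}(8)) = −1/1209600 · (4.39453e-09 − 0.000343323) = 2.83828e-10.

S_4 ≈ 101.795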